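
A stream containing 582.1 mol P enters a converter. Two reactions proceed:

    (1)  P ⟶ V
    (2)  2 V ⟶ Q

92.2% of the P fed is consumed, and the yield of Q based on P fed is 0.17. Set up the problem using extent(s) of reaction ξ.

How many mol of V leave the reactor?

339 mol

Conversion of P: P consumed = 1ξ₁ = 0.922 × 582.1 → ξ₁ = 536.7 mol.
Yield of Q: 1ξ₂ / 582.1 = 0.17 → ξ₂ = 98.96 mol.
Outlet amounts (n = n₀ + Σ ν·ξ):
  P: 582.1 − 1(536.7) = 45.4
  V: 0 + 1(536.7) − 2(98.96) = 338.8
  Q: 0 + 1(98.96) = 98.96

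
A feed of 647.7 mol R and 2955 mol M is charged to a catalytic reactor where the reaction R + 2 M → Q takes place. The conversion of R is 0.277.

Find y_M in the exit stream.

R reacted = 0.277 × 647.7 = 179.4 mol; ν_R = −1, so ξ = 179.4/1 = 179.4 mol.
Outlet amounts (n = n₀ + ν ξ):
  R: 647.7 − 1(179.4) = 468.3
  M: 2955 − 2(179.4) = 2596
  Q: 0 + 1(179.4) = 179.4
Total out = 3244 mol; y_M = 2596 / 3244 = 0.8003.

0.8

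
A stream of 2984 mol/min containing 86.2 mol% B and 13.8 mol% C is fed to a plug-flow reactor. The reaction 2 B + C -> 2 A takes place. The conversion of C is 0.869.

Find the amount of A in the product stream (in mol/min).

716 mol/min

C reacted = 0.869 × 411.8 = 357.8 mol/min; ν_C = −1, so ξ = 357.8/1 = 357.8 mol/min.
Outlet amounts (n = n₀ + ν ξ):
  B: 2572 − 2(357.8) = 1857
  C: 411.8 − 1(357.8) = 53.94
  A: 0 + 2(357.8) = 715.7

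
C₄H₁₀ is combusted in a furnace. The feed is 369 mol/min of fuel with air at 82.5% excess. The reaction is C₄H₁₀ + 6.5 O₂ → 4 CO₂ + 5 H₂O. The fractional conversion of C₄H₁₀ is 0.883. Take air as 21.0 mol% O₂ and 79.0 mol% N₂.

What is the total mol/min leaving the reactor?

Stoichiometric O₂ = 6.5 × 369 = 2398 mol/min; O₂ fed = 2398 × 1.825 = 4377 mol/min.
N₂ fed = 4377 × 79/21 = 16470 mol/min.
Fuel reacted = 0.883 × 369 → ξ = 325.8 mol/min.
Outlet (n = n₀ + ν ξ):
  C₄H₁₀: 369 − 1(325.8) = 43.17
  O₂: 4377 − 6.5(325.8) = 2259
  N₂: 16470 (inert)
  CO₂: 0 + 4(325.8) = 1303
  H₂O: 0 + 5(325.8) = 1629
Total out = 43.17 + 2259 + 16470 + 1303 + 1629 = 21700 mol/min.

21700 mol/min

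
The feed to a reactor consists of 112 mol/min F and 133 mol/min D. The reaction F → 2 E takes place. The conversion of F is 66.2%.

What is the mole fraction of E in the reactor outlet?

0.465

F reacted = 0.662 × 112 = 74.14 mol/min; ν_F = −1, so ξ = 74.14/1 = 74.14 mol/min.
Outlet amounts (n = n₀ + ν ξ):
  F: 112 − 1(74.14) = 37.86
  E: 0 + 2(74.14) = 148.3
  D: 133 (inert)
Total out = 319.1 mol/min; y_E = 148.3 / 319.1 = 0.4646.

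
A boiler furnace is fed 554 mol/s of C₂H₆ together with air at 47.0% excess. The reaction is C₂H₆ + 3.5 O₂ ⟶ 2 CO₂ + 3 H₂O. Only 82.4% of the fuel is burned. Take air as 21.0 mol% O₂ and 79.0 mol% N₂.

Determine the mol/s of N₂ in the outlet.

Stoichiometric O₂ = 3.5 × 554 = 1939 mol/s; O₂ fed = 1939 × 1.470 = 2850 mol/s.
N₂ fed = 2850 × 79/21 = 10720 mol/s.
Fuel reacted = 0.824 × 554 → ξ = 456.5 mol/s.
Outlet (n = n₀ + ν ξ):
  C₂H₆: 554 − 1(456.5) = 97.5
  O₂: 2850 − 3.5(456.5) = 1253
  N₂: 10720 (inert)
  CO₂: 0 + 2(456.5) = 913
  H₂O: 0 + 3(456.5) = 1369

10700 mol/s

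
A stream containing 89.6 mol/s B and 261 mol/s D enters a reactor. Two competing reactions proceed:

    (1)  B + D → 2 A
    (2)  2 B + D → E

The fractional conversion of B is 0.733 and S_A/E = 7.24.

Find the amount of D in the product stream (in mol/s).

207 mol/s

Conversion of B: B consumed = 0.733 × 89.6 = 65.68 mol/s = 1ξ₁ + 2ξ₂.
Selectivity: 2ξ₁ / (1ξ₂) = 7.24 → ξ₁ = 3.62 ξ₂.
Substitute: (1·3.62 + 2) ξ₂ = 65.68 → ξ₂ = 11.69 mol/s, ξ₁ = 42.3 mol/s.
Outlet amounts (n = n₀ + Σ ν·ξ):
  B: 89.6 − 1(42.3) − 2(11.69) = 23.92
  D: 261 − 1(42.3) − 1(11.69) = 207
  A: 0 + 2(42.3) = 84.61
  E: 0 + 1(11.69) = 11.69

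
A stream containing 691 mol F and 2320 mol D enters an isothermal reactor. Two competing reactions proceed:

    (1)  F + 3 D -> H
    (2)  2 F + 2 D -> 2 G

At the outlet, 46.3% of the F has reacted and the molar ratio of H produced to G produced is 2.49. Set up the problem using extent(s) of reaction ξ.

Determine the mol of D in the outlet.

1540 mol

Conversion of F: F consumed = 0.463 × 691 = 319.9 mol = 1ξ₁ + 2ξ₂.
Selectivity: 1ξ₁ / (2ξ₂) = 2.49 → ξ₁ = 4.98 ξ₂.
Substitute: (1·4.98 + 2) ξ₂ = 319.9 → ξ₂ = 45.84 mol, ξ₁ = 228.3 mol.
Outlet amounts (n = n₀ + Σ ν·ξ):
  F: 691 − 1(228.3) − 2(45.84) = 371.1
  D: 2320 − 3(228.3) − 2(45.84) = 1544
  H: 0 + 1(228.3) = 228.3
  G: 0 + 2(45.84) = 91.67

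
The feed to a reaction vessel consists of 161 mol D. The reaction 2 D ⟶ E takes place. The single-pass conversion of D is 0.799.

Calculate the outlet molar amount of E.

64.3 mol

D reacted = 0.799 × 161 = 128.6 mol; ν_D = −2, so ξ = 128.6/2 = 64.32 mol.
Outlet amounts (n = n₀ + ν ξ):
  D: 161 − 2(64.32) = 32.36
  E: 0 + 1(64.32) = 64.32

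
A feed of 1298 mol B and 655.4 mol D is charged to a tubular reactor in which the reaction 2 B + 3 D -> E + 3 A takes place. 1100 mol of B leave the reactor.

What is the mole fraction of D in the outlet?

For B: n = n₀ − 2ξ → 1100 = 1298 − 2ξ, giving ξ = 99 mol.
Outlet amounts (n = n₀ + ν ξ):
  B: 1298 − 2(99) = 1100
  D: 655.4 − 3(99) = 358.4
  E: 0 + 1(99) = 99
  A: 0 + 3(99) = 297
Total out = 1854 mol; y_D = 358.4 / 1854 = 0.1933.

0.193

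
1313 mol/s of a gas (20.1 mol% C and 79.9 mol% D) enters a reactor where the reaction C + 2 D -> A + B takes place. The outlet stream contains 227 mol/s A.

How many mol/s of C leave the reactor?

36.9 mol/s

For A: n = n₀ + 1ξ → 227 = 0 + 1ξ, giving ξ = 227 mol/s.
Outlet amounts (n = n₀ + ν ξ):
  C: 263.9 − 1(227) = 36.91
  D: 1049 − 2(227) = 595.1
  A: 0 + 1(227) = 227
  B: 0 + 1(227) = 227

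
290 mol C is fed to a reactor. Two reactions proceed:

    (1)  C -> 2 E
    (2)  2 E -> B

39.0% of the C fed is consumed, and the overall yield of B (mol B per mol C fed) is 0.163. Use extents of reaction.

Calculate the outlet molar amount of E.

Conversion of C: C consumed = 1ξ₁ = 0.39 × 290 → ξ₁ = 113.1 mol.
Yield of B: 1ξ₂ / 290 = 0.163 → ξ₂ = 47.27 mol.
Outlet amounts (n = n₀ + Σ ν·ξ):
  C: 290 − 1(113.1) = 176.9
  E: 0 + 2(113.1) − 2(47.27) = 131.7
  B: 0 + 1(47.27) = 47.27

132 mol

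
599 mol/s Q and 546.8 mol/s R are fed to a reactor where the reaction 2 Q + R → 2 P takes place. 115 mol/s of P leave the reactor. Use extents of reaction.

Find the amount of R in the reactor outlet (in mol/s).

489 mol/s

For P: n = n₀ + 2ξ → 115 = 0 + 2ξ, giving ξ = 57.5 mol/s.
Outlet amounts (n = n₀ + ν ξ):
  Q: 599 − 2(57.5) = 484
  R: 546.8 − 1(57.5) = 489.3
  P: 0 + 2(57.5) = 115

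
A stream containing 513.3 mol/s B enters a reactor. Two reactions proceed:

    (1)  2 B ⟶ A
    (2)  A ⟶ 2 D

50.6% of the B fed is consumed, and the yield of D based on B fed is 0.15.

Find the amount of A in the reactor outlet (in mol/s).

Conversion of B: B consumed = 2ξ₁ = 0.506 × 513.3 → ξ₁ = 129.9 mol/s.
Yield of D: 2ξ₂ / 513.3 = 0.15 → ξ₂ = 38.5 mol/s.
Outlet amounts (n = n₀ + Σ ν·ξ):
  B: 513.3 − 2(129.9) = 253.6
  A: 0 + 1(129.9) − 1(38.5) = 91.37
  D: 0 + 2(38.5) = 76.99

91.4 mol/s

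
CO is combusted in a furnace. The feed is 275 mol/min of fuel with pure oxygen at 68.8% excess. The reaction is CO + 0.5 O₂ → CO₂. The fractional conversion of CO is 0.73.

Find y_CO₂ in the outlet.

Stoichiometric O₂ = 0.5 × 275 = 137.5 mol/min; O₂ fed = 137.5 × 1.688 = 232.1 mol/min.
Fuel reacted = 0.73 × 275 → ξ = 200.8 mol/min.
Outlet (n = n₀ + ν ξ):
  CO: 275 − 1(200.8) = 74.25
  O₂: 232.1 − 0.5(200.8) = 131.7
  CO₂: 0 + 1(200.8) = 200.8
Total out = 406.7 mol/min; y_CO₂ = 200.8 / 406.7 = 0.4936.

0.494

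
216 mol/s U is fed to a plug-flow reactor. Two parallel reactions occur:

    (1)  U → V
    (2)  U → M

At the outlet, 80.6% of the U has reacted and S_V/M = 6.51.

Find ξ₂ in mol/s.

ξ₂ = 23.2 mol/s

Conversion of U: U consumed = 0.806 × 216 = 174.1 mol/s = 1ξ₁ + 1ξ₂.
Selectivity: 1ξ₁ / (1ξ₂) = 6.51 → ξ₁ = 6.51 ξ₂.
Substitute: (1·6.51 + 1) ξ₂ = 174.1 → ξ₂ = 23.18 mol/s, ξ₁ = 150.9 mol/s.
Outlet amounts (n = n₀ + Σ ν·ξ):
  U: 216 − 1(150.9) − 1(23.18) = 41.9
  V: 0 + 1(150.9) = 150.9
  M: 0 + 1(23.18) = 23.18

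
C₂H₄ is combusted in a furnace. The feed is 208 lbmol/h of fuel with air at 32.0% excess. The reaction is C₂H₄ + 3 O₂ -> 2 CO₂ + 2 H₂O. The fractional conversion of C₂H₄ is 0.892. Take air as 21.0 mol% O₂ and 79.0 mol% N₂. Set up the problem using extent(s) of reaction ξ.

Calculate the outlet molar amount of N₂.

3100 lbmol/h

Stoichiometric O₂ = 3 × 208 = 624 lbmol/h; O₂ fed = 624 × 1.320 = 823.7 lbmol/h.
N₂ fed = 823.7 × 79/21 = 3099 lbmol/h.
Fuel reacted = 0.892 × 208 → ξ = 185.5 lbmol/h.
Outlet (n = n₀ + ν ξ):
  C₂H₄: 208 − 1(185.5) = 22.46
  O₂: 823.7 − 3(185.5) = 267.1
  N₂: 3099 (inert)
  CO₂: 0 + 2(185.5) = 371.1
  H₂O: 0 + 2(185.5) = 371.1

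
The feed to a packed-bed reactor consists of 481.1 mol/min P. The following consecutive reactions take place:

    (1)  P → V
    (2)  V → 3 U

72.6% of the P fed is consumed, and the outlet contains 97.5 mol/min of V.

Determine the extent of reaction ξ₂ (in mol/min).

Conversion of P: P consumed = 1ξ₁ = 0.726 × 481.1 → ξ₁ = 349.3 mol/min.
V balance: n_V = 0 + 1ξ₁ − 1ξ₂ = 97.5 → ξ₂ = (1·349.3 − 97.5)/1 = 251.8 mol/min.
Outlet amounts (n = n₀ + Σ ν·ξ):
  P: 481.1 − 1(349.3) = 131.8
  V: 0 + 1(349.3) − 1(251.8) = 97.5
  U: 0 + 3(251.8) = 755.3

ξ₂ = 252 mol/min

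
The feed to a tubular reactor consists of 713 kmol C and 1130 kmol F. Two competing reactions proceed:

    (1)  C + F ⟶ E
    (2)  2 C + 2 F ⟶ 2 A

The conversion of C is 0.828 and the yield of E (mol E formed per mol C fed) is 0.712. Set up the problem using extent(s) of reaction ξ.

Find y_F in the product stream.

0.431

Yield of E: 1ξ₁ / 713 = 0.712 → ξ₁ = 507.7 kmol.
Conversion of C: 1ξ₁ + 2ξ₂ = 0.828 × 713 = 590.4 → ξ₂ = 41.35 kmol.
Outlet amounts (n = n₀ + Σ ν·ξ):
  C: 713 − 1(507.7) − 2(41.35) = 122.6
  F: 1130 − 1(507.7) − 2(41.35) = 539.6
  E: 0 + 1(507.7) = 507.7
  A: 0 + 2(41.35) = 82.71
Total out = 1253 kmol; y_F = 539.6 / 1253 = 0.4308.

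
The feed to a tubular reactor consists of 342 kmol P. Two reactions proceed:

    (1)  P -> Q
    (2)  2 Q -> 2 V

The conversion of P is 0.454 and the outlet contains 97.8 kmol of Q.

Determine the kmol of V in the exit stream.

57.5 kmol

Conversion of P: P consumed = 1ξ₁ = 0.454 × 342 → ξ₁ = 155.3 kmol.
Q balance: n_Q = 0 + 1ξ₁ − 2ξ₂ = 97.8 → ξ₂ = (1·155.3 − 97.8)/2 = 28.73 kmol.
Outlet amounts (n = n₀ + Σ ν·ξ):
  P: 342 − 1(155.3) = 186.7
  Q: 0 + 1(155.3) − 2(28.73) = 97.8
  V: 0 + 2(28.73) = 57.47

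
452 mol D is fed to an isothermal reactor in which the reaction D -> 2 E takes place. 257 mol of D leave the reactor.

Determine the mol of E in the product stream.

390 mol

For D: n = n₀ − 1ξ → 257 = 452 − 1ξ, giving ξ = 195 mol.
Outlet amounts (n = n₀ + ν ξ):
  D: 452 − 1(195) = 257
  E: 0 + 2(195) = 390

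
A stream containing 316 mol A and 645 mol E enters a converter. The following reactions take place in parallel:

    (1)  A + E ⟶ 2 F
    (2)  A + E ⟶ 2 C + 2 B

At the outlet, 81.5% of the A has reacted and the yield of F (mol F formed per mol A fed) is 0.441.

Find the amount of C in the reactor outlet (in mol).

Yield of F: 2ξ₁ / 316 = 0.441 → ξ₁ = 69.68 mol.
Conversion of A: 1ξ₁ + 1ξ₂ = 0.815 × 316 = 257.5 → ξ₂ = 187.9 mol.
Outlet amounts (n = n₀ + Σ ν·ξ):
  A: 316 − 1(69.68) − 1(187.9) = 58.46
  E: 645 − 1(69.68) − 1(187.9) = 387.5
  F: 0 + 2(69.68) = 139.4
  C: 0 + 2(187.9) = 375.7
  B: 0 + 2(187.9) = 375.7

376 mol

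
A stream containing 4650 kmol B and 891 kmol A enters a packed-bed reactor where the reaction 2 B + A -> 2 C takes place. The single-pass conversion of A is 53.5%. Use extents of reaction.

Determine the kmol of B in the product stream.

3700 kmol

A reacted = 0.535 × 891 = 476.7 kmol; ν_A = −1, so ξ = 476.7/1 = 476.7 kmol.
Outlet amounts (n = n₀ + ν ξ):
  B: 4650 − 2(476.7) = 3697
  A: 891 − 1(476.7) = 414.3
  C: 0 + 2(476.7) = 953.4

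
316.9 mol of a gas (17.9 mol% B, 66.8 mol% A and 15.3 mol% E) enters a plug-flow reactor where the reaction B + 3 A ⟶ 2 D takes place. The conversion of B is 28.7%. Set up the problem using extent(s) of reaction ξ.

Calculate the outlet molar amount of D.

B reacted = 0.287 × 56.73 = 16.28 mol; ν_B = −1, so ξ = 16.28/1 = 16.28 mol.
Outlet amounts (n = n₀ + ν ξ):
  B: 56.73 − 1(16.28) = 40.44
  A: 211.7 − 3(16.28) = 162.8
  D: 0 + 2(16.28) = 32.56
  E: 48.49 (inert)

32.6 mol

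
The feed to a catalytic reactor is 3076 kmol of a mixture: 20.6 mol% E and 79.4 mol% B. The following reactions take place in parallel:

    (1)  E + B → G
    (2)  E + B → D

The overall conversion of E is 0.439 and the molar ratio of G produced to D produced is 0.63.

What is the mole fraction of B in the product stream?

Conversion of E: E consumed = 0.439 × 633.7 = 278.2 kmol = 1ξ₁ + 1ξ₂.
Selectivity: 1ξ₁ / (1ξ₂) = 0.63 → ξ₁ = 0.63 ξ₂.
Substitute: (1·0.63 + 1) ξ₂ = 278.2 → ξ₂ = 170.7 kmol, ξ₁ = 107.5 kmol.
Outlet amounts (n = n₀ + Σ ν·ξ):
  E: 633.7 − 1(107.5) − 1(170.7) = 355.5
  B: 2442 − 1(107.5) − 1(170.7) = 2164
  G: 0 + 1(107.5) = 107.5
  D: 0 + 1(170.7) = 170.7
Total out = 2798 kmol; y_B = 2164 / 2798 = 0.7735.

0.774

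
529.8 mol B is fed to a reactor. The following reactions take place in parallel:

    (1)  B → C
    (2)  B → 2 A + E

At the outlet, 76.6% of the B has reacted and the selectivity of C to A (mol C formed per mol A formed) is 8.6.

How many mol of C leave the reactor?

384 mol

Conversion of B: B consumed = 0.766 × 529.8 = 405.8 mol = 1ξ₁ + 1ξ₂.
Selectivity: 1ξ₁ / (2ξ₂) = 8.6 → ξ₁ = 17.2 ξ₂.
Substitute: (1·17.2 + 1) ξ₂ = 405.8 → ξ₂ = 22.3 mol, ξ₁ = 383.5 mol.
Outlet amounts (n = n₀ + Σ ν·ξ):
  B: 529.8 − 1(383.5) − 1(22.3) = 124
  C: 0 + 1(383.5) = 383.5
  A: 0 + 2(22.3) = 44.6
  E: 0 + 1(22.3) = 22.3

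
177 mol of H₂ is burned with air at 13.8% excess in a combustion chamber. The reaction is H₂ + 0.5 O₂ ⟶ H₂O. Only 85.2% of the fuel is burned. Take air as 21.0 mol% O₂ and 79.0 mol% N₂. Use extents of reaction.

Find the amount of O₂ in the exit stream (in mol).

Stoichiometric O₂ = 0.5 × 177 = 88.5 mol; O₂ fed = 88.5 × 1.138 = 100.7 mol.
N₂ fed = 100.7 × 79/21 = 378.9 mol.
Fuel reacted = 0.852 × 177 → ξ = 150.8 mol.
Outlet (n = n₀ + ν ξ):
  H₂: 177 − 1(150.8) = 26.2
  O₂: 100.7 − 0.5(150.8) = 25.31
  N₂: 378.9 (inert)
  H₂O: 0 + 1(150.8) = 150.8

25.3 mol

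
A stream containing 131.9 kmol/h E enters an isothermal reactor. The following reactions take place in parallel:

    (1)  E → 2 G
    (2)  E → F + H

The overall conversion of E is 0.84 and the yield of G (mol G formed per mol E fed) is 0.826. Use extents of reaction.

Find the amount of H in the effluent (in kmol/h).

Yield of G: 2ξ₁ / 131.9 = 0.826 → ξ₁ = 54.47 kmol/h.
Conversion of E: 1ξ₁ + 1ξ₂ = 0.84 × 131.9 = 110.8 → ξ₂ = 56.32 kmol/h.
Outlet amounts (n = n₀ + Σ ν·ξ):
  E: 131.9 − 1(54.47) − 1(56.32) = 21.1
  G: 0 + 2(54.47) = 108.9
  F: 0 + 1(56.32) = 56.32
  H: 0 + 1(56.32) = 56.32

56.3 kmol/h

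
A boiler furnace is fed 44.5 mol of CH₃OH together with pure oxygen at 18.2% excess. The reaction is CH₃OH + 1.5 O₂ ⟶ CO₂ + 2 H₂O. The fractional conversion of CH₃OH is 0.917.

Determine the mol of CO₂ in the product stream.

Stoichiometric O₂ = 1.5 × 44.5 = 66.75 mol; O₂ fed = 66.75 × 1.182 = 78.9 mol.
Fuel reacted = 0.917 × 44.5 → ξ = 40.81 mol.
Outlet (n = n₀ + ν ξ):
  CH₃OH: 44.5 − 1(40.81) = 3.694
  O₂: 78.9 − 1.5(40.81) = 17.69
  CO₂: 0 + 1(40.81) = 40.81
  H₂O: 0 + 2(40.81) = 81.61

40.8 mol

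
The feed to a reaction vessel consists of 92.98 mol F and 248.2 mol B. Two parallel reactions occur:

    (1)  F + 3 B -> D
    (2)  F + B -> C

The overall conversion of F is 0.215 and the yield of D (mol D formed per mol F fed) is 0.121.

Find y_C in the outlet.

Yield of D: 1ξ₁ / 92.98 = 0.121 → ξ₁ = 11.25 mol.
Conversion of F: 1ξ₁ + 1ξ₂ = 0.215 × 92.98 = 19.99 → ξ₂ = 8.74 mol.
Outlet amounts (n = n₀ + Σ ν·ξ):
  F: 92.98 − 1(11.25) − 1(8.74) = 72.99
  B: 248.2 − 3(11.25) − 1(8.74) = 205.7
  D: 0 + 1(11.25) = 11.25
  C: 0 + 1(8.74) = 8.74
Total out = 298.7 mol; y_C = 8.74 / 298.7 = 0.02926.

0.0293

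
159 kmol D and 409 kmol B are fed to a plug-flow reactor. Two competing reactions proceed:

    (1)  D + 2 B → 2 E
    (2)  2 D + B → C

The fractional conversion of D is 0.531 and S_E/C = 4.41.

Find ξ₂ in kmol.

ξ₂ = 20.1 kmol

Conversion of D: D consumed = 0.531 × 159 = 84.43 kmol = 1ξ₁ + 2ξ₂.
Selectivity: 2ξ₁ / (1ξ₂) = 4.41 → ξ₁ = 2.205 ξ₂.
Substitute: (1·2.205 + 2) ξ₂ = 84.43 → ξ₂ = 20.08 kmol, ξ₁ = 44.27 kmol.
Outlet amounts (n = n₀ + Σ ν·ξ):
  D: 159 − 1(44.27) − 2(20.08) = 74.57
  B: 409 − 2(44.27) − 1(20.08) = 300.4
  E: 0 + 2(44.27) = 88.55
  C: 0 + 1(20.08) = 20.08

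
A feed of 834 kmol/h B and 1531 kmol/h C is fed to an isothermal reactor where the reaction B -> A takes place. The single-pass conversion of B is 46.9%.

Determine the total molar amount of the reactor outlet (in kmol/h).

B reacted = 0.469 × 834 = 391.1 kmol/h; ν_B = −1, so ξ = 391.1/1 = 391.1 kmol/h.
Outlet amounts (n = n₀ + ν ξ):
  B: 834 − 1(391.1) = 442.9
  A: 0 + 1(391.1) = 391.1
  C: 1531 (inert)
Total out = 442.9 + 391.1 + 1531 = 2365 kmol/h.

2360 kmol/h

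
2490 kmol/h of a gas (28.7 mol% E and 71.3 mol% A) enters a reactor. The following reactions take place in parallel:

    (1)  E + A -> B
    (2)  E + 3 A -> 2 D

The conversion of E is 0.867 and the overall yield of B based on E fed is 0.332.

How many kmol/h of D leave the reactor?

Yield of B: 1ξ₁ / 714.6 = 0.332 → ξ₁ = 237.3 kmol/h.
Conversion of E: 1ξ₁ + 1ξ₂ = 0.867 × 714.6 = 619.6 → ξ₂ = 382.3 kmol/h.
Outlet amounts (n = n₀ + Σ ν·ξ):
  E: 714.6 − 1(237.3) − 1(382.3) = 95.05
  A: 1775 − 1(237.3) − 3(382.3) = 391.1
  B: 0 + 1(237.3) = 237.3
  D: 0 + 2(382.3) = 764.7

765 kmol/h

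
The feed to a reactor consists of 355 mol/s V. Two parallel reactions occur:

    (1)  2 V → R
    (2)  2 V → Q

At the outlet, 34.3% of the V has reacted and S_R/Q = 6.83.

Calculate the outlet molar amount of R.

53.1 mol/s

Conversion of V: V consumed = 0.343 × 355 = 121.8 mol/s = 2ξ₁ + 2ξ₂.
Selectivity: 1ξ₁ / (1ξ₂) = 6.83 → ξ₁ = 6.83 ξ₂.
Substitute: (2·6.83 + 2) ξ₂ = 121.8 → ξ₂ = 7.776 mol/s, ξ₁ = 53.11 mol/s.
Outlet amounts (n = n₀ + Σ ν·ξ):
  V: 355 − 2(53.11) − 2(7.776) = 233.2
  R: 0 + 1(53.11) = 53.11
  Q: 0 + 1(7.776) = 7.776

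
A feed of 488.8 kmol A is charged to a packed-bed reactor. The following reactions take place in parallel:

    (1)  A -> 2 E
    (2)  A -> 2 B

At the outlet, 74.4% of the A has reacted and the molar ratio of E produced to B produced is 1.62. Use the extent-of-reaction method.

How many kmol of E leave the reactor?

Conversion of A: A consumed = 0.744 × 488.8 = 363.7 kmol = 1ξ₁ + 1ξ₂.
Selectivity: 2ξ₁ / (2ξ₂) = 1.62 → ξ₁ = 1.62 ξ₂.
Substitute: (1·1.62 + 1) ξ₂ = 363.7 → ξ₂ = 138.8 kmol, ξ₁ = 224.9 kmol.
Outlet amounts (n = n₀ + Σ ν·ξ):
  A: 488.8 − 1(224.9) − 1(138.8) = 125.1
  E: 0 + 2(224.9) = 449.7
  B: 0 + 2(138.8) = 277.6

450 kmol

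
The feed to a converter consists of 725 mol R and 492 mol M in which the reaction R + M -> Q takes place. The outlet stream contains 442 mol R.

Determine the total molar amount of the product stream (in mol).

For R: n = n₀ − 1ξ → 442 = 725 − 1ξ, giving ξ = 283 mol.
Outlet amounts (n = n₀ + ν ξ):
  R: 725 − 1(283) = 442
  M: 492 − 1(283) = 209
  Q: 0 + 1(283) = 283
Total out = 442 + 209 + 283 = 934 mol.

934 mol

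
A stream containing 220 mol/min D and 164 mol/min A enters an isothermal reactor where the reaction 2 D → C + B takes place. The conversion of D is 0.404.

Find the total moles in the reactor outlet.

384 mol/min

D reacted = 0.404 × 220 = 88.88 mol/min; ν_D = −2, so ξ = 88.88/2 = 44.44 mol/min.
Outlet amounts (n = n₀ + ν ξ):
  D: 220 − 2(44.44) = 131.1
  C: 0 + 1(44.44) = 44.44
  B: 0 + 1(44.44) = 44.44
  A: 164 (inert)
Total out = 131.1 + 44.44 + 44.44 + 164 = 384 mol/min.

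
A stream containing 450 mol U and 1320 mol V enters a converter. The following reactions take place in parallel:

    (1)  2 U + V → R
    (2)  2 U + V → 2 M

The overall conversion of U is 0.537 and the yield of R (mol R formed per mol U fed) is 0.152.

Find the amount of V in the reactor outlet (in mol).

1200 mol

Yield of R: 1ξ₁ / 450 = 0.152 → ξ₁ = 68.4 mol.
Conversion of U: 2ξ₁ + 2ξ₂ = 0.537 × 450 = 241.7 → ξ₂ = 52.43 mol.
Outlet amounts (n = n₀ + Σ ν·ξ):
  U: 450 − 2(68.4) − 2(52.43) = 208.3
  V: 1320 − 1(68.4) − 1(52.43) = 1199
  R: 0 + 1(68.4) = 68.4
  M: 0 + 2(52.43) = 104.9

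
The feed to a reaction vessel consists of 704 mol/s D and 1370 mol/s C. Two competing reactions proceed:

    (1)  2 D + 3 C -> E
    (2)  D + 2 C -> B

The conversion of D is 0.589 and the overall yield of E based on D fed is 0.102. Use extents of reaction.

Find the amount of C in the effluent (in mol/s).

Yield of E: 1ξ₁ / 704 = 0.102 → ξ₁ = 71.81 mol/s.
Conversion of D: 2ξ₁ + 1ξ₂ = 0.589 × 704 = 414.7 → ξ₂ = 271 mol/s.
Outlet amounts (n = n₀ + Σ ν·ξ):
  D: 704 − 2(71.81) − 1(271) = 289.3
  C: 1370 − 3(71.81) − 2(271) = 612.5
  E: 0 + 1(71.81) = 71.81
  B: 0 + 1(271) = 271

612 mol/s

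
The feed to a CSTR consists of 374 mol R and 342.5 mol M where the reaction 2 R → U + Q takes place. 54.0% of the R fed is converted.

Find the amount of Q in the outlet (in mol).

101 mol

R reacted = 0.54 × 374 = 202 mol; ν_R = −2, so ξ = 202/2 = 101 mol.
Outlet amounts (n = n₀ + ν ξ):
  R: 374 − 2(101) = 172
  U: 0 + 1(101) = 101
  Q: 0 + 1(101) = 101
  M: 342.5 (inert)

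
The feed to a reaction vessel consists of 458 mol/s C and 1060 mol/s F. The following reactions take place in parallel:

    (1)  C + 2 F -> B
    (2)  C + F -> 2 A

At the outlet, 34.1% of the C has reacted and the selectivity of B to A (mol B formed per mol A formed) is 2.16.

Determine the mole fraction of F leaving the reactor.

0.615

Conversion of C: C consumed = 0.341 × 458 = 156.2 mol/s = 1ξ₁ + 1ξ₂.
Selectivity: 1ξ₁ / (2ξ₂) = 2.16 → ξ₁ = 4.32 ξ₂.
Substitute: (1·4.32 + 1) ξ₂ = 156.2 → ξ₂ = 29.36 mol/s, ξ₁ = 126.8 mol/s.
Outlet amounts (n = n₀ + Σ ν·ξ):
  C: 458 − 1(126.8) − 1(29.36) = 301.8
  F: 1060 − 2(126.8) − 1(29.36) = 777
  B: 0 + 1(126.8) = 126.8
  A: 0 + 2(29.36) = 58.71
Total out = 1264 mol/s; y_F = 777 / 1264 = 0.6145.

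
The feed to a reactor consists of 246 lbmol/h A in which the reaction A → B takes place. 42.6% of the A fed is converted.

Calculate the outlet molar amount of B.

A reacted = 0.426 × 246 = 104.8 lbmol/h; ν_A = −1, so ξ = 104.8/1 = 104.8 lbmol/h.
Outlet amounts (n = n₀ + ν ξ):
  A: 246 − 1(104.8) = 141.2
  B: 0 + 1(104.8) = 104.8

105 lbmol/h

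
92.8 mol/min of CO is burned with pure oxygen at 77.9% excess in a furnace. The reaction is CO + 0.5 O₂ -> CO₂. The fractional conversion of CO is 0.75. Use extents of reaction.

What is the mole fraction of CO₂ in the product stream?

Stoichiometric O₂ = 0.5 × 92.8 = 46.4 mol/min; O₂ fed = 46.4 × 1.779 = 82.55 mol/min.
Fuel reacted = 0.75 × 92.8 → ξ = 69.6 mol/min.
Outlet (n = n₀ + ν ξ):
  CO: 92.8 − 1(69.6) = 23.2
  O₂: 82.55 − 0.5(69.6) = 47.75
  CO₂: 0 + 1(69.6) = 69.6
Total out = 140.5 mol/min; y_CO₂ = 69.6 / 140.5 = 0.4952.

0.495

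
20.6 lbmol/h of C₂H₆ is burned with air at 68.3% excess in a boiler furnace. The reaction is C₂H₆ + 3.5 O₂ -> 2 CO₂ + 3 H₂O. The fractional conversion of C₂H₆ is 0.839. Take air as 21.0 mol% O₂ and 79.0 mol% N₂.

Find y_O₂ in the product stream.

0.1

Stoichiometric O₂ = 3.5 × 20.6 = 72.1 lbmol/h; O₂ fed = 72.1 × 1.683 = 121.3 lbmol/h.
N₂ fed = 121.3 × 79/21 = 456.5 lbmol/h.
Fuel reacted = 0.839 × 20.6 → ξ = 17.28 lbmol/h.
Outlet (n = n₀ + ν ξ):
  C₂H₆: 20.6 − 1(17.28) = 3.317
  O₂: 121.3 − 3.5(17.28) = 60.85
  N₂: 456.5 (inert)
  CO₂: 0 + 2(17.28) = 34.57
  H₂O: 0 + 3(17.28) = 51.85
Total out = 607.1 lbmol/h; y_O₂ = 60.85 / 607.1 = 0.1002.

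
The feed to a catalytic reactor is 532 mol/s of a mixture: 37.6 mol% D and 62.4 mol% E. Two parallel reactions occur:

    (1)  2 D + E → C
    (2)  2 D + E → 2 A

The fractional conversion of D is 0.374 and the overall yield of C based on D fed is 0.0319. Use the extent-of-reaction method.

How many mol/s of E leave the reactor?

295 mol/s

Yield of C: 1ξ₁ / 200 = 0.0319 → ξ₁ = 6.381 mol/s.
Conversion of D: 2ξ₁ + 2ξ₂ = 0.374 × 200 = 74.81 → ξ₂ = 31.02 mol/s.
Outlet amounts (n = n₀ + Σ ν·ξ):
  D: 200 − 2(6.381) − 2(31.02) = 125.2
  E: 332 − 1(6.381) − 1(31.02) = 294.6
  C: 0 + 1(6.381) = 6.381
  A: 0 + 2(31.02) = 62.05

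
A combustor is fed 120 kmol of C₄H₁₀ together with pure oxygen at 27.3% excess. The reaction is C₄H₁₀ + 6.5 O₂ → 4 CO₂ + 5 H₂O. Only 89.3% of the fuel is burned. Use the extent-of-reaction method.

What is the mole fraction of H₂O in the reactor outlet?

0.421

Stoichiometric O₂ = 6.5 × 120 = 780 kmol; O₂ fed = 780 × 1.273 = 992.9 kmol.
Fuel reacted = 0.893 × 120 → ξ = 107.2 kmol.
Outlet (n = n₀ + ν ξ):
  C₄H₁₀: 120 − 1(107.2) = 12.84
  O₂: 992.9 − 6.5(107.2) = 296.4
  CO₂: 0 + 4(107.2) = 428.6
  H₂O: 0 + 5(107.2) = 535.8
Total out = 1274 kmol; y_H₂O = 535.8 / 1274 = 0.4207.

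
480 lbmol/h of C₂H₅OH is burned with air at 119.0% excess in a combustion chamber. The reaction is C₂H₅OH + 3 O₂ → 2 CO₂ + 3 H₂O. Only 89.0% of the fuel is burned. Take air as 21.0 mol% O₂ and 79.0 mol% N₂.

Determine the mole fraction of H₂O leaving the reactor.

0.0805

Stoichiometric O₂ = 3 × 480 = 1440 lbmol/h; O₂ fed = 1440 × 2.190 = 3154 lbmol/h.
N₂ fed = 3154 × 79/21 = 11860 lbmol/h.
Fuel reacted = 0.89 × 480 → ξ = 427.2 lbmol/h.
Outlet (n = n₀ + ν ξ):
  C₂H₅OH: 480 − 1(427.2) = 52.8
  O₂: 3154 − 3(427.2) = 1872
  N₂: 11860 (inert)
  CO₂: 0 + 2(427.2) = 854.4
  H₂O: 0 + 3(427.2) = 1282
Total out = 15920 lbmol/h; y_H₂O = 1282 / 15920 = 0.08048.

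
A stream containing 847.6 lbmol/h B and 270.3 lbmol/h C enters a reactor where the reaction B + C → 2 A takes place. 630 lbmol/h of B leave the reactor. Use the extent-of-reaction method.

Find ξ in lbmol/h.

ξ = 218 lbmol/h

For B: n = n₀ − 1ξ → 630 = 847.6 − 1ξ, giving ξ = 217.6 lbmol/h.
Outlet amounts (n = n₀ + ν ξ):
  B: 847.6 − 1(217.6) = 630
  C: 270.3 − 1(217.6) = 52.7
  A: 0 + 2(217.6) = 435.2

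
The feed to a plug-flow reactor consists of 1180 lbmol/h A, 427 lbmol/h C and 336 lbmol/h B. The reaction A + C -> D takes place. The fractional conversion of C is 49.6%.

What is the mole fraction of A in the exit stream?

C reacted = 0.496 × 427 = 211.8 lbmol/h; ν_C = −1, so ξ = 211.8/1 = 211.8 lbmol/h.
Outlet amounts (n = n₀ + ν ξ):
  A: 1180 − 1(211.8) = 968.2
  C: 427 − 1(211.8) = 215.2
  D: 0 + 1(211.8) = 211.8
  B: 336 (inert)
Total out = 1731 lbmol/h; y_A = 968.2 / 1731 = 0.5593.

0.559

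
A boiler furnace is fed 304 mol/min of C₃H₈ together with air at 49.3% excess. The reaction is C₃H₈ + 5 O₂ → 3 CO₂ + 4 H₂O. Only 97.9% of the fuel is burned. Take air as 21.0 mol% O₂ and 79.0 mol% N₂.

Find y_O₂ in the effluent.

0.0685

Stoichiometric O₂ = 5 × 304 = 1520 mol/min; O₂ fed = 1520 × 1.493 = 2269 mol/min.
N₂ fed = 2269 × 79/21 = 8537 mol/min.
Fuel reacted = 0.979 × 304 → ξ = 297.6 mol/min.
Outlet (n = n₀ + ν ξ):
  C₃H₈: 304 − 1(297.6) = 6.384
  O₂: 2269 − 5(297.6) = 781.3
  N₂: 8537 (inert)
  CO₂: 0 + 3(297.6) = 892.8
  H₂O: 0 + 4(297.6) = 1190
Total out = 11410 mol/min; y_O₂ = 781.3 / 11410 = 0.06848.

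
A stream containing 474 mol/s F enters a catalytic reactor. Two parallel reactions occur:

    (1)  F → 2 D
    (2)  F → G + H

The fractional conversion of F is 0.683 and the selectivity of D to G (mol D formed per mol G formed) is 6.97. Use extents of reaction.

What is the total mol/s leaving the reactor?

Conversion of F: F consumed = 0.683 × 474 = 323.7 mol/s = 1ξ₁ + 1ξ₂.
Selectivity: 2ξ₁ / (1ξ₂) = 6.97 → ξ₁ = 3.485 ξ₂.
Substitute: (1·3.485 + 1) ξ₂ = 323.7 → ξ₂ = 72.18 mol/s, ξ₁ = 251.6 mol/s.
Outlet amounts (n = n₀ + Σ ν·ξ):
  F: 474 − 1(251.6) − 1(72.18) = 150.3
  D: 0 + 2(251.6) = 503.1
  G: 0 + 1(72.18) = 72.18
  H: 0 + 1(72.18) = 72.18
Total out = 150.3 + 503.1 + 72.18 + 72.18 = 797.7 mol/s.

798 mol/s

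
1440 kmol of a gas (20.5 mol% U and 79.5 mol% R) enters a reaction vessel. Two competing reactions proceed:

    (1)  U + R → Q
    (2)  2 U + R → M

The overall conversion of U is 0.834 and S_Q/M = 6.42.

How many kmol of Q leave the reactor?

188 kmol

Conversion of U: U consumed = 0.834 × 295.2 = 246.2 kmol = 1ξ₁ + 2ξ₂.
Selectivity: 1ξ₁ / (1ξ₂) = 6.42 → ξ₁ = 6.42 ξ₂.
Substitute: (1·6.42 + 2) ξ₂ = 246.2 → ξ₂ = 29.24 kmol, ξ₁ = 187.7 kmol.
Outlet amounts (n = n₀ + Σ ν·ξ):
  U: 295.2 − 1(187.7) − 2(29.24) = 49
  R: 1145 − 1(187.7) − 1(29.24) = 927.8
  Q: 0 + 1(187.7) = 187.7
  M: 0 + 1(29.24) = 29.24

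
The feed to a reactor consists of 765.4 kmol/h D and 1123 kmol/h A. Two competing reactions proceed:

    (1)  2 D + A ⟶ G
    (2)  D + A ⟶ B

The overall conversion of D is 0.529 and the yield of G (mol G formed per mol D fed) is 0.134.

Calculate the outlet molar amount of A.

Yield of G: 1ξ₁ / 765.4 = 0.134 → ξ₁ = 102.6 kmol/h.
Conversion of D: 2ξ₁ + 1ξ₂ = 0.529 × 765.4 = 404.9 → ξ₂ = 199.8 kmol/h.
Outlet amounts (n = n₀ + Σ ν·ξ):
  D: 765.4 − 2(102.6) − 1(199.8) = 360.5
  A: 1123 − 1(102.6) − 1(199.8) = 820.7
  G: 0 + 1(102.6) = 102.6
  B: 0 + 1(199.8) = 199.8

821 kmol/h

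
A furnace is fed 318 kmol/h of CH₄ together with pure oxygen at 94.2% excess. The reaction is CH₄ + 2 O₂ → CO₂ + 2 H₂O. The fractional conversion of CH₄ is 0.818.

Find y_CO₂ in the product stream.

0.167

Stoichiometric O₂ = 2 × 318 = 636 kmol/h; O₂ fed = 636 × 1.942 = 1235 kmol/h.
Fuel reacted = 0.818 × 318 → ξ = 260.1 kmol/h.
Outlet (n = n₀ + ν ξ):
  CH₄: 318 − 1(260.1) = 57.88
  O₂: 1235 − 2(260.1) = 714.9
  CO₂: 0 + 1(260.1) = 260.1
  H₂O: 0 + 2(260.1) = 520.2
Total out = 1553 kmol/h; y_CO₂ = 260.1 / 1553 = 0.1675.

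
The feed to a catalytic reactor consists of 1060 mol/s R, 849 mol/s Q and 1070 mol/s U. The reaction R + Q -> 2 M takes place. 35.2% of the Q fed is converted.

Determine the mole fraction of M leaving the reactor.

0.201

Q reacted = 0.352 × 849 = 298.8 mol/s; ν_Q = −1, so ξ = 298.8/1 = 298.8 mol/s.
Outlet amounts (n = n₀ + ν ξ):
  R: 1060 − 1(298.8) = 761.2
  Q: 849 − 1(298.8) = 550.2
  M: 0 + 2(298.8) = 597.7
  U: 1070 (inert)
Total out = 2979 mol/s; y_M = 597.7 / 2979 = 0.2006.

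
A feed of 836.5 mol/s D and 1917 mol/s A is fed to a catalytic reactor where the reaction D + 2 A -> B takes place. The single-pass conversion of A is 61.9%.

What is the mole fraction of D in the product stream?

A reacted = 0.619 × 1917 = 1187 mol/s; ν_A = −2, so ξ = 1187/2 = 593.3 mol/s.
Outlet amounts (n = n₀ + ν ξ):
  D: 836.5 − 1(593.3) = 243.2
  A: 1917 − 2(593.3) = 730.4
  B: 0 + 1(593.3) = 593.3
Total out = 1567 mol/s; y_D = 243.2 / 1567 = 0.1552.

0.155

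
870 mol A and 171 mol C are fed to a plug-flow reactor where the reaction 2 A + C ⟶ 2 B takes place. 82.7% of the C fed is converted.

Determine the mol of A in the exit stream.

C reacted = 0.827 × 171 = 141.4 mol; ν_C = −1, so ξ = 141.4/1 = 141.4 mol.
Outlet amounts (n = n₀ + ν ξ):
  A: 870 − 2(141.4) = 587.2
  C: 171 − 1(141.4) = 29.58
  B: 0 + 2(141.4) = 282.8

587 mol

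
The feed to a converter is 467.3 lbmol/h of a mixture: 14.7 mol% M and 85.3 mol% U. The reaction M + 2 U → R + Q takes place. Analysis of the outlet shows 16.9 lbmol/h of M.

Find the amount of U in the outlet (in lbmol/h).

295 lbmol/h

For M: n = n₀ − 1ξ → 16.9 = 68.69 − 1ξ, giving ξ = 51.79 lbmol/h.
Outlet amounts (n = n₀ + ν ξ):
  M: 68.69 − 1(51.79) = 16.9
  U: 398.6 − 2(51.79) = 295
  R: 0 + 1(51.79) = 51.79
  Q: 0 + 1(51.79) = 51.79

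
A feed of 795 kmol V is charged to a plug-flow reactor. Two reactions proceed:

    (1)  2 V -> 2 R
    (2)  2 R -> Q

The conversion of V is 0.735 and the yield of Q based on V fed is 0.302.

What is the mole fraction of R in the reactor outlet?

0.188

Conversion of V: V consumed = 2ξ₁ = 0.735 × 795 → ξ₁ = 292.2 kmol.
Yield of Q: 1ξ₂ / 795 = 0.302 → ξ₂ = 240.1 kmol.
Outlet amounts (n = n₀ + Σ ν·ξ):
  V: 795 − 2(292.2) = 210.7
  R: 0 + 2(292.2) − 2(240.1) = 104.1
  Q: 0 + 1(240.1) = 240.1
Total out = 554.9 kmol; y_R = 104.1 / 554.9 = 0.1877.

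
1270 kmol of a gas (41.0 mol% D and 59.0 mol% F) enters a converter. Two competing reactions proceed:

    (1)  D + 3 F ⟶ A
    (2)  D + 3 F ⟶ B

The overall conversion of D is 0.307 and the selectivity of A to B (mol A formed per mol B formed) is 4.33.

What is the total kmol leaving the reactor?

Conversion of D: D consumed = 0.307 × 520.7 = 159.9 kmol = 1ξ₁ + 1ξ₂.
Selectivity: 1ξ₁ / (1ξ₂) = 4.33 → ξ₁ = 4.33 ξ₂.
Substitute: (1·4.33 + 1) ξ₂ = 159.9 → ξ₂ = 29.99 kmol, ξ₁ = 129.9 kmol.
Outlet amounts (n = n₀ + Σ ν·ξ):
  D: 520.7 − 1(129.9) − 1(29.99) = 360.8
  F: 749.3 − 3(129.9) − 3(29.99) = 269.7
  A: 0 + 1(129.9) = 129.9
  B: 0 + 1(29.99) = 29.99
Total out = 360.8 + 269.7 + 129.9 + 29.99 = 790.4 kmol.

790 kmol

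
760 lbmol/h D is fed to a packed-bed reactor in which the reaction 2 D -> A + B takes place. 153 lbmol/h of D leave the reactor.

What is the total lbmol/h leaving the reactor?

For D: n = n₀ − 2ξ → 153 = 760 − 2ξ, giving ξ = 303.5 lbmol/h.
Outlet amounts (n = n₀ + ν ξ):
  D: 760 − 2(303.5) = 153
  A: 0 + 1(303.5) = 303.5
  B: 0 + 1(303.5) = 303.5
Total out = 153 + 303.5 + 303.5 = 760 lbmol/h.

760 lbmol/h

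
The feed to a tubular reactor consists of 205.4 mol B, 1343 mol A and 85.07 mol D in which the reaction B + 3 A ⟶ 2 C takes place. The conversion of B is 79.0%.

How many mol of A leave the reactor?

856 mol

B reacted = 0.79 × 205.4 = 162.3 mol; ν_B = −1, so ξ = 162.3/1 = 162.3 mol.
Outlet amounts (n = n₀ + ν ξ):
  B: 205.4 − 1(162.3) = 43.13
  A: 1343 − 3(162.3) = 856.2
  C: 0 + 2(162.3) = 324.5
  D: 85.07 (inert)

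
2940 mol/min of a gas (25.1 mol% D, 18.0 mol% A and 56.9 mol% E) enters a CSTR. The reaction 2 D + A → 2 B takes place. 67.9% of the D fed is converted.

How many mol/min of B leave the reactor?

501 mol/min

D reacted = 0.679 × 737.9 = 501.1 mol/min; ν_D = −2, so ξ = 501.1/2 = 250.5 mol/min.
Outlet amounts (n = n₀ + ν ξ):
  D: 737.9 − 2(250.5) = 236.9
  A: 529.2 − 1(250.5) = 278.7
  B: 0 + 2(250.5) = 501.1
  E: 1673 (inert)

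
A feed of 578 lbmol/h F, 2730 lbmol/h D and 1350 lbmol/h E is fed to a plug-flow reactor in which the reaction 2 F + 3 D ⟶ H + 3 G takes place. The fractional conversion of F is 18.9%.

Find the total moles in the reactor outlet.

4600 lbmol/h

F reacted = 0.189 × 578 = 109.2 lbmol/h; ν_F = −2, so ξ = 109.2/2 = 54.62 lbmol/h.
Outlet amounts (n = n₀ + ν ξ):
  F: 578 − 2(54.62) = 468.8
  D: 2730 − 3(54.62) = 2566
  H: 0 + 1(54.62) = 54.62
  G: 0 + 3(54.62) = 163.9
  E: 1350 (inert)
Total out = 468.8 + 2566 + 54.62 + 163.9 + 1350 = 4603 lbmol/h.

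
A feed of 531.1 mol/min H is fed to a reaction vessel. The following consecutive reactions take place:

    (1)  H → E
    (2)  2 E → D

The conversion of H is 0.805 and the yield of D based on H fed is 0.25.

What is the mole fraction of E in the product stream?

Conversion of H: H consumed = 1ξ₁ = 0.805 × 531.1 → ξ₁ = 427.5 mol/min.
Yield of D: 1ξ₂ / 531.1 = 0.25 → ξ₂ = 132.8 mol/min.
Outlet amounts (n = n₀ + Σ ν·ξ):
  H: 531.1 − 1(427.5) = 103.6
  E: 0 + 1(427.5) − 2(132.8) = 162
  D: 0 + 1(132.8) = 132.8
Total out = 398.3 mol/min; y_E = 162 / 398.3 = 0.4067.

0.407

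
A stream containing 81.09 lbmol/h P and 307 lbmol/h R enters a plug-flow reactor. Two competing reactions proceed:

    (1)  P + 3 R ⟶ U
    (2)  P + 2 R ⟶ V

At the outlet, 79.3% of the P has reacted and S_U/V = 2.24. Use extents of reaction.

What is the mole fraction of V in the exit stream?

Conversion of P: P consumed = 0.793 × 81.09 = 64.3 lbmol/h = 1ξ₁ + 1ξ₂.
Selectivity: 1ξ₁ / (1ξ₂) = 2.24 → ξ₁ = 2.24 ξ₂.
Substitute: (1·2.24 + 1) ξ₂ = 64.3 → ξ₂ = 19.85 lbmol/h, ξ₁ = 44.46 lbmol/h.
Outlet amounts (n = n₀ + Σ ν·ξ):
  P: 81.09 − 1(44.46) − 1(19.85) = 16.79
  R: 307 − 3(44.46) − 2(19.85) = 133.9
  U: 0 + 1(44.46) = 44.46
  V: 0 + 1(19.85) = 19.85
Total out = 215 lbmol/h; y_V = 19.85 / 215 = 0.0923.

0.0923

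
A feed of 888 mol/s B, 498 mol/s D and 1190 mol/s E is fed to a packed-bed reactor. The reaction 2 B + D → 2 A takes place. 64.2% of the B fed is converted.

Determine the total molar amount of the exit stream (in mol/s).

2290 mol/s

B reacted = 0.642 × 888 = 570.1 mol/s; ν_B = −2, so ξ = 570.1/2 = 285 mol/s.
Outlet amounts (n = n₀ + ν ξ):
  B: 888 − 2(285) = 317.9
  D: 498 − 1(285) = 213
  A: 0 + 2(285) = 570.1
  E: 1190 (inert)
Total out = 317.9 + 213 + 570.1 + 1190 = 2291 mol/s.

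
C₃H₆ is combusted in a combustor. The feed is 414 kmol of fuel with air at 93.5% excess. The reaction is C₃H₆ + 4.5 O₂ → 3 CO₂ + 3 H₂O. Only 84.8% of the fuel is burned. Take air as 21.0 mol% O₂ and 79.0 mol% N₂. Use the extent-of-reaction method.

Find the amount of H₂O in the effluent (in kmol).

1050 kmol

Stoichiometric O₂ = 4.5 × 414 = 1863 kmol; O₂ fed = 1863 × 1.935 = 3605 kmol.
N₂ fed = 3605 × 79/21 = 13560 kmol.
Fuel reacted = 0.848 × 414 → ξ = 351.1 kmol.
Outlet (n = n₀ + ν ξ):
  C₃H₆: 414 − 1(351.1) = 62.93
  O₂: 3605 − 4.5(351.1) = 2025
  N₂: 13560 (inert)
  CO₂: 0 + 3(351.1) = 1053
  H₂O: 0 + 3(351.1) = 1053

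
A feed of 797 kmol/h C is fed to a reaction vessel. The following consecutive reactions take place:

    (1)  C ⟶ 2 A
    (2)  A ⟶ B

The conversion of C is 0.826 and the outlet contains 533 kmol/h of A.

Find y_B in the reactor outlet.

0.538

Conversion of C: C consumed = 1ξ₁ = 0.826 × 797 → ξ₁ = 658.3 kmol/h.
A balance: n_A = 0 + 2ξ₁ − 1ξ₂ = 533 → ξ₂ = (2·658.3 − 533)/1 = 783.6 kmol/h.
Outlet amounts (n = n₀ + Σ ν·ξ):
  C: 797 − 1(658.3) = 138.7
  A: 0 + 2(658.3) − 1(783.6) = 533
  B: 0 + 1(783.6) = 783.6
Total out = 1455 kmol/h; y_B = 783.6 / 1455 = 0.5385.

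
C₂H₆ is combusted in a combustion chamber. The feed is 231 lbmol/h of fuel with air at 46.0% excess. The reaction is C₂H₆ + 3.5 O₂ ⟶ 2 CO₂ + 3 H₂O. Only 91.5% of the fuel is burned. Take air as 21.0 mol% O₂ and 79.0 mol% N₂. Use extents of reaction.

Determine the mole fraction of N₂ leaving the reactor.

0.745

Stoichiometric O₂ = 3.5 × 231 = 808.5 lbmol/h; O₂ fed = 808.5 × 1.460 = 1180 lbmol/h.
N₂ fed = 1180 × 79/21 = 4441 lbmol/h.
Fuel reacted = 0.915 × 231 → ξ = 211.4 lbmol/h.
Outlet (n = n₀ + ν ξ):
  C₂H₆: 231 − 1(211.4) = 19.63
  O₂: 1180 − 3.5(211.4) = 440.6
  N₂: 4441 (inert)
  CO₂: 0 + 2(211.4) = 422.7
  H₂O: 0 + 3(211.4) = 634.1
Total out = 5958 lbmol/h; y_N₂ = 4441 / 5958 = 0.7454.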